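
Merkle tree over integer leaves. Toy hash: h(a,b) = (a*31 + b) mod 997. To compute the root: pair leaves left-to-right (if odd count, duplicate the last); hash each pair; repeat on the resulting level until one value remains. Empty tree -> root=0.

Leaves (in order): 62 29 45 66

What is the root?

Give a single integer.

Answer: 128

Derivation:
L0: [62, 29, 45, 66]
L1: h(62,29)=(62*31+29)%997=954 h(45,66)=(45*31+66)%997=464 -> [954, 464]
L2: h(954,464)=(954*31+464)%997=128 -> [128]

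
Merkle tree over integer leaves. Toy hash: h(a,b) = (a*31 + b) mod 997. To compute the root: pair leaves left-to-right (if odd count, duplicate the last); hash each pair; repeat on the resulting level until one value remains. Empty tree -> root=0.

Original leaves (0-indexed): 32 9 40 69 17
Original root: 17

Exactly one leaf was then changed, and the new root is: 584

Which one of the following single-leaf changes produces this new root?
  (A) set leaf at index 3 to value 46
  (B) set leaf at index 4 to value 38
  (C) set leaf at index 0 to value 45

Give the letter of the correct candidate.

Answer: B

Derivation:
Original leaves: [32, 9, 40, 69, 17]
Target new root: 584
Try each candidate change and compute the resulting root:
Candidate A: set leaf[3] = 46 -> leaves = [32, 9, 40, 46, 17]
  L0: [32, 9, 40, 46, 17]
  L1: h(32,9)=(32*31+9)%997=4 h(40,46)=(40*31+46)%997=289 h(17,17)=(17*31+17)%997=544 -> [4, 289, 544]
  L2: h(4,289)=(4*31+289)%997=413 h(544,544)=(544*31+544)%997=459 -> [413, 459]
  L3: h(413,459)=(413*31+459)%997=301 -> [301]
  root = 301 != target 584
Candidate B: set leaf[4] = 38 -> leaves = [32, 9, 40, 69, 38]
  L0: [32, 9, 40, 69, 38]
  L1: h(32,9)=(32*31+9)%997=4 h(40,69)=(40*31+69)%997=312 h(38,38)=(38*31+38)%997=219 -> [4, 312, 219]
  L2: h(4,312)=(4*31+312)%997=436 h(219,219)=(219*31+219)%997=29 -> [436, 29]
  L3: h(436,29)=(436*31+29)%997=584 -> [584]
  root = 584 == target 584  ** MATCH **
Candidate C: set leaf[0] = 45 -> leaves = [45, 9, 40, 69, 17]
  L0: [45, 9, 40, 69, 17]
  L1: h(45,9)=(45*31+9)%997=407 h(40,69)=(40*31+69)%997=312 h(17,17)=(17*31+17)%997=544 -> [407, 312, 544]
  L2: h(407,312)=(407*31+312)%997=965 h(544,544)=(544*31+544)%997=459 -> [965, 459]
  L3: h(965,459)=(965*31+459)%997=464 -> [464]
  root = 464 != target 584
Candidate B produces the target root.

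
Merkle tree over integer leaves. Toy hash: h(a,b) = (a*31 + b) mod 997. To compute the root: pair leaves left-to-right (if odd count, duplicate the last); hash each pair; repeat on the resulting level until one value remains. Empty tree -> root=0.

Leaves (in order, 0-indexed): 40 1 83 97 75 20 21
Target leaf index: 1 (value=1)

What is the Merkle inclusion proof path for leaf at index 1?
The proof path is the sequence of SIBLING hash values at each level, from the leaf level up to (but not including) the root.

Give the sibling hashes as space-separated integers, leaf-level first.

L0 (leaves): [40, 1, 83, 97, 75, 20, 21], target index=1
L1: h(40,1)=(40*31+1)%997=244 [pair 0] h(83,97)=(83*31+97)%997=676 [pair 1] h(75,20)=(75*31+20)%997=351 [pair 2] h(21,21)=(21*31+21)%997=672 [pair 3] -> [244, 676, 351, 672]
  Sibling for proof at L0: 40
L2: h(244,676)=(244*31+676)%997=264 [pair 0] h(351,672)=(351*31+672)%997=586 [pair 1] -> [264, 586]
  Sibling for proof at L1: 676
L3: h(264,586)=(264*31+586)%997=794 [pair 0] -> [794]
  Sibling for proof at L2: 586
Root: 794
Proof path (sibling hashes from leaf to root): [40, 676, 586]

Answer: 40 676 586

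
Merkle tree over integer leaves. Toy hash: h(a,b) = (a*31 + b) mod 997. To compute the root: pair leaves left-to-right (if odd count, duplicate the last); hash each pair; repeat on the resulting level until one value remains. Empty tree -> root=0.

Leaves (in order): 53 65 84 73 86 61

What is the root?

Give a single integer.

L0: [53, 65, 84, 73, 86, 61]
L1: h(53,65)=(53*31+65)%997=711 h(84,73)=(84*31+73)%997=683 h(86,61)=(86*31+61)%997=733 -> [711, 683, 733]
L2: h(711,683)=(711*31+683)%997=790 h(733,733)=(733*31+733)%997=525 -> [790, 525]
L3: h(790,525)=(790*31+525)%997=90 -> [90]

Answer: 90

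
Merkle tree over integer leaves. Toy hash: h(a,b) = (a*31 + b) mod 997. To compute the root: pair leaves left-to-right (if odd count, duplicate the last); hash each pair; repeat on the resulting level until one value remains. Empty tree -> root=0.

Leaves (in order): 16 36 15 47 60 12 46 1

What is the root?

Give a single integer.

L0: [16, 36, 15, 47, 60, 12, 46, 1]
L1: h(16,36)=(16*31+36)%997=532 h(15,47)=(15*31+47)%997=512 h(60,12)=(60*31+12)%997=875 h(46,1)=(46*31+1)%997=430 -> [532, 512, 875, 430]
L2: h(532,512)=(532*31+512)%997=55 h(875,430)=(875*31+430)%997=636 -> [55, 636]
L3: h(55,636)=(55*31+636)%997=347 -> [347]

Answer: 347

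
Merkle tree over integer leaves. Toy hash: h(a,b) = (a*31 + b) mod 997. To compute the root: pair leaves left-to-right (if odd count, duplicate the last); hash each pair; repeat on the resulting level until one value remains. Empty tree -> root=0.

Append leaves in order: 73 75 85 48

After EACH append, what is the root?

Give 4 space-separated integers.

Answer: 73 344 423 386

Derivation:
After append 73 (leaves=[73]):
  L0: [73]
  root=73
After append 75 (leaves=[73, 75]):
  L0: [73, 75]
  L1: h(73,75)=(73*31+75)%997=344 -> [344]
  root=344
After append 85 (leaves=[73, 75, 85]):
  L0: [73, 75, 85]
  L1: h(73,75)=(73*31+75)%997=344 h(85,85)=(85*31+85)%997=726 -> [344, 726]
  L2: h(344,726)=(344*31+726)%997=423 -> [423]
  root=423
After append 48 (leaves=[73, 75, 85, 48]):
  L0: [73, 75, 85, 48]
  L1: h(73,75)=(73*31+75)%997=344 h(85,48)=(85*31+48)%997=689 -> [344, 689]
  L2: h(344,689)=(344*31+689)%997=386 -> [386]
  root=386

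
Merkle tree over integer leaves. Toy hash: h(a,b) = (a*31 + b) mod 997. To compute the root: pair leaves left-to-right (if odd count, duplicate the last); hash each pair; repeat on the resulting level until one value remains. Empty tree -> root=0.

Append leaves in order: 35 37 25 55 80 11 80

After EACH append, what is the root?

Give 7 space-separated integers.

Answer: 35 125 687 717 459 245 314

Derivation:
After append 35 (leaves=[35]):
  L0: [35]
  root=35
After append 37 (leaves=[35, 37]):
  L0: [35, 37]
  L1: h(35,37)=(35*31+37)%997=125 -> [125]
  root=125
After append 25 (leaves=[35, 37, 25]):
  L0: [35, 37, 25]
  L1: h(35,37)=(35*31+37)%997=125 h(25,25)=(25*31+25)%997=800 -> [125, 800]
  L2: h(125,800)=(125*31+800)%997=687 -> [687]
  root=687
After append 55 (leaves=[35, 37, 25, 55]):
  L0: [35, 37, 25, 55]
  L1: h(35,37)=(35*31+37)%997=125 h(25,55)=(25*31+55)%997=830 -> [125, 830]
  L2: h(125,830)=(125*31+830)%997=717 -> [717]
  root=717
After append 80 (leaves=[35, 37, 25, 55, 80]):
  L0: [35, 37, 25, 55, 80]
  L1: h(35,37)=(35*31+37)%997=125 h(25,55)=(25*31+55)%997=830 h(80,80)=(80*31+80)%997=566 -> [125, 830, 566]
  L2: h(125,830)=(125*31+830)%997=717 h(566,566)=(566*31+566)%997=166 -> [717, 166]
  L3: h(717,166)=(717*31+166)%997=459 -> [459]
  root=459
After append 11 (leaves=[35, 37, 25, 55, 80, 11]):
  L0: [35, 37, 25, 55, 80, 11]
  L1: h(35,37)=(35*31+37)%997=125 h(25,55)=(25*31+55)%997=830 h(80,11)=(80*31+11)%997=497 -> [125, 830, 497]
  L2: h(125,830)=(125*31+830)%997=717 h(497,497)=(497*31+497)%997=949 -> [717, 949]
  L3: h(717,949)=(717*31+949)%997=245 -> [245]
  root=245
After append 80 (leaves=[35, 37, 25, 55, 80, 11, 80]):
  L0: [35, 37, 25, 55, 80, 11, 80]
  L1: h(35,37)=(35*31+37)%997=125 h(25,55)=(25*31+55)%997=830 h(80,11)=(80*31+11)%997=497 h(80,80)=(80*31+80)%997=566 -> [125, 830, 497, 566]
  L2: h(125,830)=(125*31+830)%997=717 h(497,566)=(497*31+566)%997=21 -> [717, 21]
  L3: h(717,21)=(717*31+21)%997=314 -> [314]
  root=314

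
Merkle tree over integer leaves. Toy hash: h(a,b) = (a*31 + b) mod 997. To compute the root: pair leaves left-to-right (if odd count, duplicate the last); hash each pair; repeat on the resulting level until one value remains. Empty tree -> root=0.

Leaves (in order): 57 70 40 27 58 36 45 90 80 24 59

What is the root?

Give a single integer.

Answer: 978

Derivation:
L0: [57, 70, 40, 27, 58, 36, 45, 90, 80, 24, 59]
L1: h(57,70)=(57*31+70)%997=840 h(40,27)=(40*31+27)%997=270 h(58,36)=(58*31+36)%997=837 h(45,90)=(45*31+90)%997=488 h(80,24)=(80*31+24)%997=510 h(59,59)=(59*31+59)%997=891 -> [840, 270, 837, 488, 510, 891]
L2: h(840,270)=(840*31+270)%997=388 h(837,488)=(837*31+488)%997=513 h(510,891)=(510*31+891)%997=749 -> [388, 513, 749]
L3: h(388,513)=(388*31+513)%997=577 h(749,749)=(749*31+749)%997=40 -> [577, 40]
L4: h(577,40)=(577*31+40)%997=978 -> [978]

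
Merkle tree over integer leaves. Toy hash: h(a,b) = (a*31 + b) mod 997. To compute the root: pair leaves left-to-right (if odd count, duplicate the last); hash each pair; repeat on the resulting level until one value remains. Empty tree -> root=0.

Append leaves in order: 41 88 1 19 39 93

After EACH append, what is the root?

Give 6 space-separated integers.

Answer: 41 362 287 305 538 272

Derivation:
After append 41 (leaves=[41]):
  L0: [41]
  root=41
After append 88 (leaves=[41, 88]):
  L0: [41, 88]
  L1: h(41,88)=(41*31+88)%997=362 -> [362]
  root=362
After append 1 (leaves=[41, 88, 1]):
  L0: [41, 88, 1]
  L1: h(41,88)=(41*31+88)%997=362 h(1,1)=(1*31+1)%997=32 -> [362, 32]
  L2: h(362,32)=(362*31+32)%997=287 -> [287]
  root=287
After append 19 (leaves=[41, 88, 1, 19]):
  L0: [41, 88, 1, 19]
  L1: h(41,88)=(41*31+88)%997=362 h(1,19)=(1*31+19)%997=50 -> [362, 50]
  L2: h(362,50)=(362*31+50)%997=305 -> [305]
  root=305
After append 39 (leaves=[41, 88, 1, 19, 39]):
  L0: [41, 88, 1, 19, 39]
  L1: h(41,88)=(41*31+88)%997=362 h(1,19)=(1*31+19)%997=50 h(39,39)=(39*31+39)%997=251 -> [362, 50, 251]
  L2: h(362,50)=(362*31+50)%997=305 h(251,251)=(251*31+251)%997=56 -> [305, 56]
  L3: h(305,56)=(305*31+56)%997=538 -> [538]
  root=538
After append 93 (leaves=[41, 88, 1, 19, 39, 93]):
  L0: [41, 88, 1, 19, 39, 93]
  L1: h(41,88)=(41*31+88)%997=362 h(1,19)=(1*31+19)%997=50 h(39,93)=(39*31+93)%997=305 -> [362, 50, 305]
  L2: h(362,50)=(362*31+50)%997=305 h(305,305)=(305*31+305)%997=787 -> [305, 787]
  L3: h(305,787)=(305*31+787)%997=272 -> [272]
  root=272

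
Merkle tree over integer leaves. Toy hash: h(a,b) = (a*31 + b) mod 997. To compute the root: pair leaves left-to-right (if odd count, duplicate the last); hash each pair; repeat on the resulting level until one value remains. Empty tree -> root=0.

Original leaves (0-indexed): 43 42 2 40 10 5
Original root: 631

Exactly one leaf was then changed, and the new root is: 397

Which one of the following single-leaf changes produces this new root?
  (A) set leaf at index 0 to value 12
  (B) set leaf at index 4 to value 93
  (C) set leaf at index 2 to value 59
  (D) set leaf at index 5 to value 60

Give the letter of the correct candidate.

Original leaves: [43, 42, 2, 40, 10, 5]
Target new root: 397
Try each candidate change and compute the resulting root:
Candidate A: set leaf[0] = 12 -> leaves = [12, 42, 2, 40, 10, 5]
  L0: [12, 42, 2, 40, 10, 5]
  L1: h(12,42)=(12*31+42)%997=414 h(2,40)=(2*31+40)%997=102 h(10,5)=(10*31+5)%997=315 -> [414, 102, 315]
  L2: h(414,102)=(414*31+102)%997=972 h(315,315)=(315*31+315)%997=110 -> [972, 110]
  L3: h(972,110)=(972*31+110)%997=332 -> [332]
  root = 332 != target 397
Candidate B: set leaf[4] = 93 -> leaves = [43, 42, 2, 40, 93, 5]
  L0: [43, 42, 2, 40, 93, 5]
  L1: h(43,42)=(43*31+42)%997=378 h(2,40)=(2*31+40)%997=102 h(93,5)=(93*31+5)%997=894 -> [378, 102, 894]
  L2: h(378,102)=(378*31+102)%997=853 h(894,894)=(894*31+894)%997=692 -> [853, 692]
  L3: h(853,692)=(853*31+692)%997=216 -> [216]
  root = 216 != target 397
Candidate C: set leaf[2] = 59 -> leaves = [43, 42, 59, 40, 10, 5]
  L0: [43, 42, 59, 40, 10, 5]
  L1: h(43,42)=(43*31+42)%997=378 h(59,40)=(59*31+40)%997=872 h(10,5)=(10*31+5)%997=315 -> [378, 872, 315]
  L2: h(378,872)=(378*31+872)%997=626 h(315,315)=(315*31+315)%997=110 -> [626, 110]
  L3: h(626,110)=(626*31+110)%997=573 -> [573]
  root = 573 != target 397
Candidate D: set leaf[5] = 60 -> leaves = [43, 42, 2, 40, 10, 60]
  L0: [43, 42, 2, 40, 10, 60]
  L1: h(43,42)=(43*31+42)%997=378 h(2,40)=(2*31+40)%997=102 h(10,60)=(10*31+60)%997=370 -> [378, 102, 370]
  L2: h(378,102)=(378*31+102)%997=853 h(370,370)=(370*31+370)%997=873 -> [853, 873]
  L3: h(853,873)=(853*31+873)%997=397 -> [397]
  root = 397 == target 397  ** MATCH **
Candidate D produces the target root.

Answer: D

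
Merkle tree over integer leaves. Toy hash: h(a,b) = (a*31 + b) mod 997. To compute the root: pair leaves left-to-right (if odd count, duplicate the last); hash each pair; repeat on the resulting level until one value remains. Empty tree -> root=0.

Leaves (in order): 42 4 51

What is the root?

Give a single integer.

L0: [42, 4, 51]
L1: h(42,4)=(42*31+4)%997=309 h(51,51)=(51*31+51)%997=635 -> [309, 635]
L2: h(309,635)=(309*31+635)%997=244 -> [244]

Answer: 244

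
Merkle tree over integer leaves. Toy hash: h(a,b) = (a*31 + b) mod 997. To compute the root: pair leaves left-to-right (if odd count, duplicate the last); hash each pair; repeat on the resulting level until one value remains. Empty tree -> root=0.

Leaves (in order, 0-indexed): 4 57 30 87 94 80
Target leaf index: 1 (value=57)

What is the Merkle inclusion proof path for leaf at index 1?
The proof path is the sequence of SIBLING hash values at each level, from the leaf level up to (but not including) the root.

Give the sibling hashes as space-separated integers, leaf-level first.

Answer: 4 20 96

Derivation:
L0 (leaves): [4, 57, 30, 87, 94, 80], target index=1
L1: h(4,57)=(4*31+57)%997=181 [pair 0] h(30,87)=(30*31+87)%997=20 [pair 1] h(94,80)=(94*31+80)%997=3 [pair 2] -> [181, 20, 3]
  Sibling for proof at L0: 4
L2: h(181,20)=(181*31+20)%997=646 [pair 0] h(3,3)=(3*31+3)%997=96 [pair 1] -> [646, 96]
  Sibling for proof at L1: 20
L3: h(646,96)=(646*31+96)%997=182 [pair 0] -> [182]
  Sibling for proof at L2: 96
Root: 182
Proof path (sibling hashes from leaf to root): [4, 20, 96]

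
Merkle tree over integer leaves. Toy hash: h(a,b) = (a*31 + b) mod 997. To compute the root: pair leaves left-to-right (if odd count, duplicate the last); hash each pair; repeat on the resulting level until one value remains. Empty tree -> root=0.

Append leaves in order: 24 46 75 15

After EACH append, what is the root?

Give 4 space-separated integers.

After append 24 (leaves=[24]):
  L0: [24]
  root=24
After append 46 (leaves=[24, 46]):
  L0: [24, 46]
  L1: h(24,46)=(24*31+46)%997=790 -> [790]
  root=790
After append 75 (leaves=[24, 46, 75]):
  L0: [24, 46, 75]
  L1: h(24,46)=(24*31+46)%997=790 h(75,75)=(75*31+75)%997=406 -> [790, 406]
  L2: h(790,406)=(790*31+406)%997=968 -> [968]
  root=968
After append 15 (leaves=[24, 46, 75, 15]):
  L0: [24, 46, 75, 15]
  L1: h(24,46)=(24*31+46)%997=790 h(75,15)=(75*31+15)%997=346 -> [790, 346]
  L2: h(790,346)=(790*31+346)%997=908 -> [908]
  root=908

Answer: 24 790 968 908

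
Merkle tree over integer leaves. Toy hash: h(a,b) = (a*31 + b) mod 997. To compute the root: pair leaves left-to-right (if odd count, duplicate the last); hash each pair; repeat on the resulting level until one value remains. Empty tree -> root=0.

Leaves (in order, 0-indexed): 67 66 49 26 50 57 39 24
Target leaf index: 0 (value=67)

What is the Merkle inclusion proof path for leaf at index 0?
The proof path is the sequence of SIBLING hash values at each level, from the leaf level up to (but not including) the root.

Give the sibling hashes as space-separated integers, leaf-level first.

L0 (leaves): [67, 66, 49, 26, 50, 57, 39, 24], target index=0
L1: h(67,66)=(67*31+66)%997=149 [pair 0] h(49,26)=(49*31+26)%997=548 [pair 1] h(50,57)=(50*31+57)%997=610 [pair 2] h(39,24)=(39*31+24)%997=236 [pair 3] -> [149, 548, 610, 236]
  Sibling for proof at L0: 66
L2: h(149,548)=(149*31+548)%997=182 [pair 0] h(610,236)=(610*31+236)%997=203 [pair 1] -> [182, 203]
  Sibling for proof at L1: 548
L3: h(182,203)=(182*31+203)%997=860 [pair 0] -> [860]
  Sibling for proof at L2: 203
Root: 860
Proof path (sibling hashes from leaf to root): [66, 548, 203]

Answer: 66 548 203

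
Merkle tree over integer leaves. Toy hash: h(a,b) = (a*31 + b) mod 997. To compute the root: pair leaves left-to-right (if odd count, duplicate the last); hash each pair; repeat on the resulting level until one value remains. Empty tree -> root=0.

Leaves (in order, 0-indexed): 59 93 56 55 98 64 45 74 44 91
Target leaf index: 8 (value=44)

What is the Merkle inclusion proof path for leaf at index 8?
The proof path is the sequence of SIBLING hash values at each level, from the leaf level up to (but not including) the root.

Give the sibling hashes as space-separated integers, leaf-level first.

Answer: 91 458 698 212

Derivation:
L0 (leaves): [59, 93, 56, 55, 98, 64, 45, 74, 44, 91], target index=8
L1: h(59,93)=(59*31+93)%997=925 [pair 0] h(56,55)=(56*31+55)%997=794 [pair 1] h(98,64)=(98*31+64)%997=111 [pair 2] h(45,74)=(45*31+74)%997=472 [pair 3] h(44,91)=(44*31+91)%997=458 [pair 4] -> [925, 794, 111, 472, 458]
  Sibling for proof at L0: 91
L2: h(925,794)=(925*31+794)%997=556 [pair 0] h(111,472)=(111*31+472)%997=922 [pair 1] h(458,458)=(458*31+458)%997=698 [pair 2] -> [556, 922, 698]
  Sibling for proof at L1: 458
L3: h(556,922)=(556*31+922)%997=212 [pair 0] h(698,698)=(698*31+698)%997=402 [pair 1] -> [212, 402]
  Sibling for proof at L2: 698
L4: h(212,402)=(212*31+402)%997=992 [pair 0] -> [992]
  Sibling for proof at L3: 212
Root: 992
Proof path (sibling hashes from leaf to root): [91, 458, 698, 212]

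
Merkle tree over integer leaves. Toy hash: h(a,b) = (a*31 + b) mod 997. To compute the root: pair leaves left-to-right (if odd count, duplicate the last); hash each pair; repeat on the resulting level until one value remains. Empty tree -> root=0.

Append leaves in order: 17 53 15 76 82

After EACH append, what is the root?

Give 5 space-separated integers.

Answer: 17 580 514 575 99

Derivation:
After append 17 (leaves=[17]):
  L0: [17]
  root=17
After append 53 (leaves=[17, 53]):
  L0: [17, 53]
  L1: h(17,53)=(17*31+53)%997=580 -> [580]
  root=580
After append 15 (leaves=[17, 53, 15]):
  L0: [17, 53, 15]
  L1: h(17,53)=(17*31+53)%997=580 h(15,15)=(15*31+15)%997=480 -> [580, 480]
  L2: h(580,480)=(580*31+480)%997=514 -> [514]
  root=514
After append 76 (leaves=[17, 53, 15, 76]):
  L0: [17, 53, 15, 76]
  L1: h(17,53)=(17*31+53)%997=580 h(15,76)=(15*31+76)%997=541 -> [580, 541]
  L2: h(580,541)=(580*31+541)%997=575 -> [575]
  root=575
After append 82 (leaves=[17, 53, 15, 76, 82]):
  L0: [17, 53, 15, 76, 82]
  L1: h(17,53)=(17*31+53)%997=580 h(15,76)=(15*31+76)%997=541 h(82,82)=(82*31+82)%997=630 -> [580, 541, 630]
  L2: h(580,541)=(580*31+541)%997=575 h(630,630)=(630*31+630)%997=220 -> [575, 220]
  L3: h(575,220)=(575*31+220)%997=99 -> [99]
  root=99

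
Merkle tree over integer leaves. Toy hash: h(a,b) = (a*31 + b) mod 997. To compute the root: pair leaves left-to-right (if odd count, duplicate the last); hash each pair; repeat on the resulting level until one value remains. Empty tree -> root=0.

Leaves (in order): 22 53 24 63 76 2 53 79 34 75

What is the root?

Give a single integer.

Answer: 106

Derivation:
L0: [22, 53, 24, 63, 76, 2, 53, 79, 34, 75]
L1: h(22,53)=(22*31+53)%997=735 h(24,63)=(24*31+63)%997=807 h(76,2)=(76*31+2)%997=364 h(53,79)=(53*31+79)%997=725 h(34,75)=(34*31+75)%997=132 -> [735, 807, 364, 725, 132]
L2: h(735,807)=(735*31+807)%997=661 h(364,725)=(364*31+725)%997=45 h(132,132)=(132*31+132)%997=236 -> [661, 45, 236]
L3: h(661,45)=(661*31+45)%997=596 h(236,236)=(236*31+236)%997=573 -> [596, 573]
L4: h(596,573)=(596*31+573)%997=106 -> [106]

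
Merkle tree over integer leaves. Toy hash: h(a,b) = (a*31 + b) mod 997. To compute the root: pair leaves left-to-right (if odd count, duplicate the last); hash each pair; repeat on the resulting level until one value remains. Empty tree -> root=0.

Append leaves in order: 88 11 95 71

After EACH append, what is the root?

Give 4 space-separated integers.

Answer: 88 745 213 189

Derivation:
After append 88 (leaves=[88]):
  L0: [88]
  root=88
After append 11 (leaves=[88, 11]):
  L0: [88, 11]
  L1: h(88,11)=(88*31+11)%997=745 -> [745]
  root=745
After append 95 (leaves=[88, 11, 95]):
  L0: [88, 11, 95]
  L1: h(88,11)=(88*31+11)%997=745 h(95,95)=(95*31+95)%997=49 -> [745, 49]
  L2: h(745,49)=(745*31+49)%997=213 -> [213]
  root=213
After append 71 (leaves=[88, 11, 95, 71]):
  L0: [88, 11, 95, 71]
  L1: h(88,11)=(88*31+11)%997=745 h(95,71)=(95*31+71)%997=25 -> [745, 25]
  L2: h(745,25)=(745*31+25)%997=189 -> [189]
  root=189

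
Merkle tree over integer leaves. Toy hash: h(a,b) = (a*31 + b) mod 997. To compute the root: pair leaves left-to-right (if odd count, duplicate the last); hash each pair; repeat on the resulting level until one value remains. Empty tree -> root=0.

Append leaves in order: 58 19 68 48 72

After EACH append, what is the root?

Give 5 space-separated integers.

Answer: 58 820 677 657 377

Derivation:
After append 58 (leaves=[58]):
  L0: [58]
  root=58
After append 19 (leaves=[58, 19]):
  L0: [58, 19]
  L1: h(58,19)=(58*31+19)%997=820 -> [820]
  root=820
After append 68 (leaves=[58, 19, 68]):
  L0: [58, 19, 68]
  L1: h(58,19)=(58*31+19)%997=820 h(68,68)=(68*31+68)%997=182 -> [820, 182]
  L2: h(820,182)=(820*31+182)%997=677 -> [677]
  root=677
After append 48 (leaves=[58, 19, 68, 48]):
  L0: [58, 19, 68, 48]
  L1: h(58,19)=(58*31+19)%997=820 h(68,48)=(68*31+48)%997=162 -> [820, 162]
  L2: h(820,162)=(820*31+162)%997=657 -> [657]
  root=657
After append 72 (leaves=[58, 19, 68, 48, 72]):
  L0: [58, 19, 68, 48, 72]
  L1: h(58,19)=(58*31+19)%997=820 h(68,48)=(68*31+48)%997=162 h(72,72)=(72*31+72)%997=310 -> [820, 162, 310]
  L2: h(820,162)=(820*31+162)%997=657 h(310,310)=(310*31+310)%997=947 -> [657, 947]
  L3: h(657,947)=(657*31+947)%997=377 -> [377]
  root=377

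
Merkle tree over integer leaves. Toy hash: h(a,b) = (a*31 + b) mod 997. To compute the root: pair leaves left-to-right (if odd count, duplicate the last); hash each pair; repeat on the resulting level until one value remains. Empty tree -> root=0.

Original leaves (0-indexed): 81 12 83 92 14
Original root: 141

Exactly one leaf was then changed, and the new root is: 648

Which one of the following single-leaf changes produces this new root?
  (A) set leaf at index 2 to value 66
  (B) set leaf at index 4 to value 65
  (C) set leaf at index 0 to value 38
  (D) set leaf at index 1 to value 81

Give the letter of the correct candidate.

Original leaves: [81, 12, 83, 92, 14]
Target new root: 648
Try each candidate change and compute the resulting root:
Candidate A: set leaf[2] = 66 -> leaves = [81, 12, 66, 92, 14]
  L0: [81, 12, 66, 92, 14]
  L1: h(81,12)=(81*31+12)%997=529 h(66,92)=(66*31+92)%997=144 h(14,14)=(14*31+14)%997=448 -> [529, 144, 448]
  L2: h(529,144)=(529*31+144)%997=591 h(448,448)=(448*31+448)%997=378 -> [591, 378]
  L3: h(591,378)=(591*31+378)%997=753 -> [753]
  root = 753 != target 648
Candidate B: set leaf[4] = 65 -> leaves = [81, 12, 83, 92, 65]
  L0: [81, 12, 83, 92, 65]
  L1: h(81,12)=(81*31+12)%997=529 h(83,92)=(83*31+92)%997=671 h(65,65)=(65*31+65)%997=86 -> [529, 671, 86]
  L2: h(529,671)=(529*31+671)%997=121 h(86,86)=(86*31+86)%997=758 -> [121, 758]
  L3: h(121,758)=(121*31+758)%997=521 -> [521]
  root = 521 != target 648
Candidate C: set leaf[0] = 38 -> leaves = [38, 12, 83, 92, 14]
  L0: [38, 12, 83, 92, 14]
  L1: h(38,12)=(38*31+12)%997=193 h(83,92)=(83*31+92)%997=671 h(14,14)=(14*31+14)%997=448 -> [193, 671, 448]
  L2: h(193,671)=(193*31+671)%997=672 h(448,448)=(448*31+448)%997=378 -> [672, 378]
  L3: h(672,378)=(672*31+378)%997=273 -> [273]
  root = 273 != target 648
Candidate D: set leaf[1] = 81 -> leaves = [81, 81, 83, 92, 14]
  L0: [81, 81, 83, 92, 14]
  L1: h(81,81)=(81*31+81)%997=598 h(83,92)=(83*31+92)%997=671 h(14,14)=(14*31+14)%997=448 -> [598, 671, 448]
  L2: h(598,671)=(598*31+671)%997=266 h(448,448)=(448*31+448)%997=378 -> [266, 378]
  L3: h(266,378)=(266*31+378)%997=648 -> [648]
  root = 648 == target 648  ** MATCH **
Candidate D produces the target root.

Answer: D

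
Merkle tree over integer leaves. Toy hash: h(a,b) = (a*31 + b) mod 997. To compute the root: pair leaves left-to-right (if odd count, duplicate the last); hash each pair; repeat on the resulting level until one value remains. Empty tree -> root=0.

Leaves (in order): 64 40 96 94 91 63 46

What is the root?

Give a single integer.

L0: [64, 40, 96, 94, 91, 63, 46]
L1: h(64,40)=(64*31+40)%997=30 h(96,94)=(96*31+94)%997=79 h(91,63)=(91*31+63)%997=890 h(46,46)=(46*31+46)%997=475 -> [30, 79, 890, 475]
L2: h(30,79)=(30*31+79)%997=12 h(890,475)=(890*31+475)%997=149 -> [12, 149]
L3: h(12,149)=(12*31+149)%997=521 -> [521]

Answer: 521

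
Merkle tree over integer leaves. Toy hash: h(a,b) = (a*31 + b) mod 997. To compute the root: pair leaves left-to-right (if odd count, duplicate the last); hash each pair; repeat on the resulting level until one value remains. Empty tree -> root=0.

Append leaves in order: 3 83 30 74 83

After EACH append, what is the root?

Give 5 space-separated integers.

After append 3 (leaves=[3]):
  L0: [3]
  root=3
After append 83 (leaves=[3, 83]):
  L0: [3, 83]
  L1: h(3,83)=(3*31+83)%997=176 -> [176]
  root=176
After append 30 (leaves=[3, 83, 30]):
  L0: [3, 83, 30]
  L1: h(3,83)=(3*31+83)%997=176 h(30,30)=(30*31+30)%997=960 -> [176, 960]
  L2: h(176,960)=(176*31+960)%997=434 -> [434]
  root=434
After append 74 (leaves=[3, 83, 30, 74]):
  L0: [3, 83, 30, 74]
  L1: h(3,83)=(3*31+83)%997=176 h(30,74)=(30*31+74)%997=7 -> [176, 7]
  L2: h(176,7)=(176*31+7)%997=478 -> [478]
  root=478
After append 83 (leaves=[3, 83, 30, 74, 83]):
  L0: [3, 83, 30, 74, 83]
  L1: h(3,83)=(3*31+83)%997=176 h(30,74)=(30*31+74)%997=7 h(83,83)=(83*31+83)%997=662 -> [176, 7, 662]
  L2: h(176,7)=(176*31+7)%997=478 h(662,662)=(662*31+662)%997=247 -> [478, 247]
  L3: h(478,247)=(478*31+247)%997=110 -> [110]
  root=110

Answer: 3 176 434 478 110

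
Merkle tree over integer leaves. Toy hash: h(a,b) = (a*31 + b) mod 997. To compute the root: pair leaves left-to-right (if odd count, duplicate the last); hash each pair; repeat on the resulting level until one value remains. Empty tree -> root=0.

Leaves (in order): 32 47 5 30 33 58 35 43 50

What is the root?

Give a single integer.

L0: [32, 47, 5, 30, 33, 58, 35, 43, 50]
L1: h(32,47)=(32*31+47)%997=42 h(5,30)=(5*31+30)%997=185 h(33,58)=(33*31+58)%997=84 h(35,43)=(35*31+43)%997=131 h(50,50)=(50*31+50)%997=603 -> [42, 185, 84, 131, 603]
L2: h(42,185)=(42*31+185)%997=490 h(84,131)=(84*31+131)%997=741 h(603,603)=(603*31+603)%997=353 -> [490, 741, 353]
L3: h(490,741)=(490*31+741)%997=976 h(353,353)=(353*31+353)%997=329 -> [976, 329]
L4: h(976,329)=(976*31+329)%997=675 -> [675]

Answer: 675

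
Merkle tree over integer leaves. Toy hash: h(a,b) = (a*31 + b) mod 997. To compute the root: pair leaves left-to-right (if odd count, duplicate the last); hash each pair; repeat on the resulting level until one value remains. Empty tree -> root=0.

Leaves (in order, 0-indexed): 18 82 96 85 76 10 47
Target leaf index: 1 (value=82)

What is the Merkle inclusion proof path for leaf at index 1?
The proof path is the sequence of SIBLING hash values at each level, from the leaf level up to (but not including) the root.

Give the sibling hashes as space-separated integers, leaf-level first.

Answer: 18 70 75

Derivation:
L0 (leaves): [18, 82, 96, 85, 76, 10, 47], target index=1
L1: h(18,82)=(18*31+82)%997=640 [pair 0] h(96,85)=(96*31+85)%997=70 [pair 1] h(76,10)=(76*31+10)%997=372 [pair 2] h(47,47)=(47*31+47)%997=507 [pair 3] -> [640, 70, 372, 507]
  Sibling for proof at L0: 18
L2: h(640,70)=(640*31+70)%997=967 [pair 0] h(372,507)=(372*31+507)%997=75 [pair 1] -> [967, 75]
  Sibling for proof at L1: 70
L3: h(967,75)=(967*31+75)%997=142 [pair 0] -> [142]
  Sibling for proof at L2: 75
Root: 142
Proof path (sibling hashes from leaf to root): [18, 70, 75]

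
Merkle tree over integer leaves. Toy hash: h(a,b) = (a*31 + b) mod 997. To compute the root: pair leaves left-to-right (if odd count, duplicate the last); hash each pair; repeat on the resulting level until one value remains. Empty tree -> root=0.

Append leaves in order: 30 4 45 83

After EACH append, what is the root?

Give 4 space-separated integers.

After append 30 (leaves=[30]):
  L0: [30]
  root=30
After append 4 (leaves=[30, 4]):
  L0: [30, 4]
  L1: h(30,4)=(30*31+4)%997=934 -> [934]
  root=934
After append 45 (leaves=[30, 4, 45]):
  L0: [30, 4, 45]
  L1: h(30,4)=(30*31+4)%997=934 h(45,45)=(45*31+45)%997=443 -> [934, 443]
  L2: h(934,443)=(934*31+443)%997=484 -> [484]
  root=484
After append 83 (leaves=[30, 4, 45, 83]):
  L0: [30, 4, 45, 83]
  L1: h(30,4)=(30*31+4)%997=934 h(45,83)=(45*31+83)%997=481 -> [934, 481]
  L2: h(934,481)=(934*31+481)%997=522 -> [522]
  root=522

Answer: 30 934 484 522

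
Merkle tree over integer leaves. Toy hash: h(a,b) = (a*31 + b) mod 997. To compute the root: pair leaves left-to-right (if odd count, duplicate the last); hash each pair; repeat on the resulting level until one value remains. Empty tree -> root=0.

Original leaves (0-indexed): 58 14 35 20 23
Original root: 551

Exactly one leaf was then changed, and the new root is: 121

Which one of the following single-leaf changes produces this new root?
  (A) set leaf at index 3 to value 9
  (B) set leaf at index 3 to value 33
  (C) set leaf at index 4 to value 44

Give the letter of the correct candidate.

Original leaves: [58, 14, 35, 20, 23]
Target new root: 121
Try each candidate change and compute the resulting root:
Candidate A: set leaf[3] = 9 -> leaves = [58, 14, 35, 9, 23]
  L0: [58, 14, 35, 9, 23]
  L1: h(58,14)=(58*31+14)%997=815 h(35,9)=(35*31+9)%997=97 h(23,23)=(23*31+23)%997=736 -> [815, 97, 736]
  L2: h(815,97)=(815*31+97)%997=437 h(736,736)=(736*31+736)%997=621 -> [437, 621]
  L3: h(437,621)=(437*31+621)%997=210 -> [210]
  root = 210 != target 121
Candidate B: set leaf[3] = 33 -> leaves = [58, 14, 35, 33, 23]
  L0: [58, 14, 35, 33, 23]
  L1: h(58,14)=(58*31+14)%997=815 h(35,33)=(35*31+33)%997=121 h(23,23)=(23*31+23)%997=736 -> [815, 121, 736]
  L2: h(815,121)=(815*31+121)%997=461 h(736,736)=(736*31+736)%997=621 -> [461, 621]
  L3: h(461,621)=(461*31+621)%997=954 -> [954]
  root = 954 != target 121
Candidate C: set leaf[4] = 44 -> leaves = [58, 14, 35, 20, 44]
  L0: [58, 14, 35, 20, 44]
  L1: h(58,14)=(58*31+14)%997=815 h(35,20)=(35*31+20)%997=108 h(44,44)=(44*31+44)%997=411 -> [815, 108, 411]
  L2: h(815,108)=(815*31+108)%997=448 h(411,411)=(411*31+411)%997=191 -> [448, 191]
  L3: h(448,191)=(448*31+191)%997=121 -> [121]
  root = 121 == target 121  ** MATCH **
Candidate C produces the target root.

Answer: C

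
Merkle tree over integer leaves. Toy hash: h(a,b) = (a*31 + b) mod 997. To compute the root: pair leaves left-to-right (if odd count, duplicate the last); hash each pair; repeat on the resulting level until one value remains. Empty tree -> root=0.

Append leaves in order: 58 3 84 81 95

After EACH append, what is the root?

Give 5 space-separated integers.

Answer: 58 804 693 690 27

Derivation:
After append 58 (leaves=[58]):
  L0: [58]
  root=58
After append 3 (leaves=[58, 3]):
  L0: [58, 3]
  L1: h(58,3)=(58*31+3)%997=804 -> [804]
  root=804
After append 84 (leaves=[58, 3, 84]):
  L0: [58, 3, 84]
  L1: h(58,3)=(58*31+3)%997=804 h(84,84)=(84*31+84)%997=694 -> [804, 694]
  L2: h(804,694)=(804*31+694)%997=693 -> [693]
  root=693
After append 81 (leaves=[58, 3, 84, 81]):
  L0: [58, 3, 84, 81]
  L1: h(58,3)=(58*31+3)%997=804 h(84,81)=(84*31+81)%997=691 -> [804, 691]
  L2: h(804,691)=(804*31+691)%997=690 -> [690]
  root=690
After append 95 (leaves=[58, 3, 84, 81, 95]):
  L0: [58, 3, 84, 81, 95]
  L1: h(58,3)=(58*31+3)%997=804 h(84,81)=(84*31+81)%997=691 h(95,95)=(95*31+95)%997=49 -> [804, 691, 49]
  L2: h(804,691)=(804*31+691)%997=690 h(49,49)=(49*31+49)%997=571 -> [690, 571]
  L3: h(690,571)=(690*31+571)%997=27 -> [27]
  root=27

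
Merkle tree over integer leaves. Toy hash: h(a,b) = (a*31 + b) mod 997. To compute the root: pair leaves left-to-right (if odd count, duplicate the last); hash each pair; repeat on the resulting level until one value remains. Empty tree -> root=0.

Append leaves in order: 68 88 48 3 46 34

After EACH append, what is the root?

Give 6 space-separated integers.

Answer: 68 202 819 774 311 924

Derivation:
After append 68 (leaves=[68]):
  L0: [68]
  root=68
After append 88 (leaves=[68, 88]):
  L0: [68, 88]
  L1: h(68,88)=(68*31+88)%997=202 -> [202]
  root=202
After append 48 (leaves=[68, 88, 48]):
  L0: [68, 88, 48]
  L1: h(68,88)=(68*31+88)%997=202 h(48,48)=(48*31+48)%997=539 -> [202, 539]
  L2: h(202,539)=(202*31+539)%997=819 -> [819]
  root=819
After append 3 (leaves=[68, 88, 48, 3]):
  L0: [68, 88, 48, 3]
  L1: h(68,88)=(68*31+88)%997=202 h(48,3)=(48*31+3)%997=494 -> [202, 494]
  L2: h(202,494)=(202*31+494)%997=774 -> [774]
  root=774
After append 46 (leaves=[68, 88, 48, 3, 46]):
  L0: [68, 88, 48, 3, 46]
  L1: h(68,88)=(68*31+88)%997=202 h(48,3)=(48*31+3)%997=494 h(46,46)=(46*31+46)%997=475 -> [202, 494, 475]
  L2: h(202,494)=(202*31+494)%997=774 h(475,475)=(475*31+475)%997=245 -> [774, 245]
  L3: h(774,245)=(774*31+245)%997=311 -> [311]
  root=311
After append 34 (leaves=[68, 88, 48, 3, 46, 34]):
  L0: [68, 88, 48, 3, 46, 34]
  L1: h(68,88)=(68*31+88)%997=202 h(48,3)=(48*31+3)%997=494 h(46,34)=(46*31+34)%997=463 -> [202, 494, 463]
  L2: h(202,494)=(202*31+494)%997=774 h(463,463)=(463*31+463)%997=858 -> [774, 858]
  L3: h(774,858)=(774*31+858)%997=924 -> [924]
  root=924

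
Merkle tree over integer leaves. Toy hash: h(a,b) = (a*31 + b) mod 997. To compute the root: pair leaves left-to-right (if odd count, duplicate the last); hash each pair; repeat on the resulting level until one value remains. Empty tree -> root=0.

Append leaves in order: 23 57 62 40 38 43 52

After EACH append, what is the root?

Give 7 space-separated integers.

Answer: 23 770 929 907 230 390 833

Derivation:
After append 23 (leaves=[23]):
  L0: [23]
  root=23
After append 57 (leaves=[23, 57]):
  L0: [23, 57]
  L1: h(23,57)=(23*31+57)%997=770 -> [770]
  root=770
After append 62 (leaves=[23, 57, 62]):
  L0: [23, 57, 62]
  L1: h(23,57)=(23*31+57)%997=770 h(62,62)=(62*31+62)%997=987 -> [770, 987]
  L2: h(770,987)=(770*31+987)%997=929 -> [929]
  root=929
After append 40 (leaves=[23, 57, 62, 40]):
  L0: [23, 57, 62, 40]
  L1: h(23,57)=(23*31+57)%997=770 h(62,40)=(62*31+40)%997=965 -> [770, 965]
  L2: h(770,965)=(770*31+965)%997=907 -> [907]
  root=907
After append 38 (leaves=[23, 57, 62, 40, 38]):
  L0: [23, 57, 62, 40, 38]
  L1: h(23,57)=(23*31+57)%997=770 h(62,40)=(62*31+40)%997=965 h(38,38)=(38*31+38)%997=219 -> [770, 965, 219]
  L2: h(770,965)=(770*31+965)%997=907 h(219,219)=(219*31+219)%997=29 -> [907, 29]
  L3: h(907,29)=(907*31+29)%997=230 -> [230]
  root=230
After append 43 (leaves=[23, 57, 62, 40, 38, 43]):
  L0: [23, 57, 62, 40, 38, 43]
  L1: h(23,57)=(23*31+57)%997=770 h(62,40)=(62*31+40)%997=965 h(38,43)=(38*31+43)%997=224 -> [770, 965, 224]
  L2: h(770,965)=(770*31+965)%997=907 h(224,224)=(224*31+224)%997=189 -> [907, 189]
  L3: h(907,189)=(907*31+189)%997=390 -> [390]
  root=390
After append 52 (leaves=[23, 57, 62, 40, 38, 43, 52]):
  L0: [23, 57, 62, 40, 38, 43, 52]
  L1: h(23,57)=(23*31+57)%997=770 h(62,40)=(62*31+40)%997=965 h(38,43)=(38*31+43)%997=224 h(52,52)=(52*31+52)%997=667 -> [770, 965, 224, 667]
  L2: h(770,965)=(770*31+965)%997=907 h(224,667)=(224*31+667)%997=632 -> [907, 632]
  L3: h(907,632)=(907*31+632)%997=833 -> [833]
  root=833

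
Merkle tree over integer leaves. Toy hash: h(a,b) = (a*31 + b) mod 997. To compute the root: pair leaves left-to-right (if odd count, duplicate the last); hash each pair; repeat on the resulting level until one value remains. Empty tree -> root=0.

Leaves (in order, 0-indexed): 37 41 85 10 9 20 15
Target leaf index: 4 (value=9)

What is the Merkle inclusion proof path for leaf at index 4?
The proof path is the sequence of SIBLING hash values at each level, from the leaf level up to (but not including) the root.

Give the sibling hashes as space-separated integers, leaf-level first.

Answer: 20 480 590

Derivation:
L0 (leaves): [37, 41, 85, 10, 9, 20, 15], target index=4
L1: h(37,41)=(37*31+41)%997=191 [pair 0] h(85,10)=(85*31+10)%997=651 [pair 1] h(9,20)=(9*31+20)%997=299 [pair 2] h(15,15)=(15*31+15)%997=480 [pair 3] -> [191, 651, 299, 480]
  Sibling for proof at L0: 20
L2: h(191,651)=(191*31+651)%997=590 [pair 0] h(299,480)=(299*31+480)%997=776 [pair 1] -> [590, 776]
  Sibling for proof at L1: 480
L3: h(590,776)=(590*31+776)%997=123 [pair 0] -> [123]
  Sibling for proof at L2: 590
Root: 123
Proof path (sibling hashes from leaf to root): [20, 480, 590]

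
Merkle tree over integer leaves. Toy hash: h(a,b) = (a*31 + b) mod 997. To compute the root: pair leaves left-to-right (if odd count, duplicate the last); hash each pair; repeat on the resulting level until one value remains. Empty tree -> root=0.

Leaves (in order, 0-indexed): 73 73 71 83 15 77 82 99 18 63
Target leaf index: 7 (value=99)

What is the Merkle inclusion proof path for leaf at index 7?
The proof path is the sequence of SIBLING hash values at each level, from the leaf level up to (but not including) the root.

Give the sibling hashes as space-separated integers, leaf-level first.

L0 (leaves): [73, 73, 71, 83, 15, 77, 82, 99, 18, 63], target index=7
L1: h(73,73)=(73*31+73)%997=342 [pair 0] h(71,83)=(71*31+83)%997=290 [pair 1] h(15,77)=(15*31+77)%997=542 [pair 2] h(82,99)=(82*31+99)%997=647 [pair 3] h(18,63)=(18*31+63)%997=621 [pair 4] -> [342, 290, 542, 647, 621]
  Sibling for proof at L0: 82
L2: h(342,290)=(342*31+290)%997=922 [pair 0] h(542,647)=(542*31+647)%997=500 [pair 1] h(621,621)=(621*31+621)%997=929 [pair 2] -> [922, 500, 929]
  Sibling for proof at L1: 542
L3: h(922,500)=(922*31+500)%997=169 [pair 0] h(929,929)=(929*31+929)%997=815 [pair 1] -> [169, 815]
  Sibling for proof at L2: 922
L4: h(169,815)=(169*31+815)%997=72 [pair 0] -> [72]
  Sibling for proof at L3: 815
Root: 72
Proof path (sibling hashes from leaf to root): [82, 542, 922, 815]

Answer: 82 542 922 815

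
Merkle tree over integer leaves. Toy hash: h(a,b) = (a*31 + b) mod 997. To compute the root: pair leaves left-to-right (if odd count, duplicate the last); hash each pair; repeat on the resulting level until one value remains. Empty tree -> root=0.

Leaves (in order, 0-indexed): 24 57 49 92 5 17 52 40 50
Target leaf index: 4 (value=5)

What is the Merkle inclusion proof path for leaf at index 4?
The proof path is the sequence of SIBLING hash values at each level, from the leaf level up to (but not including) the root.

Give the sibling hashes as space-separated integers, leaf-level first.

Answer: 17 655 520 329

Derivation:
L0 (leaves): [24, 57, 49, 92, 5, 17, 52, 40, 50], target index=4
L1: h(24,57)=(24*31+57)%997=801 [pair 0] h(49,92)=(49*31+92)%997=614 [pair 1] h(5,17)=(5*31+17)%997=172 [pair 2] h(52,40)=(52*31+40)%997=655 [pair 3] h(50,50)=(50*31+50)%997=603 [pair 4] -> [801, 614, 172, 655, 603]
  Sibling for proof at L0: 17
L2: h(801,614)=(801*31+614)%997=520 [pair 0] h(172,655)=(172*31+655)%997=5 [pair 1] h(603,603)=(603*31+603)%997=353 [pair 2] -> [520, 5, 353]
  Sibling for proof at L1: 655
L3: h(520,5)=(520*31+5)%997=173 [pair 0] h(353,353)=(353*31+353)%997=329 [pair 1] -> [173, 329]
  Sibling for proof at L2: 520
L4: h(173,329)=(173*31+329)%997=707 [pair 0] -> [707]
  Sibling for proof at L3: 329
Root: 707
Proof path (sibling hashes from leaf to root): [17, 655, 520, 329]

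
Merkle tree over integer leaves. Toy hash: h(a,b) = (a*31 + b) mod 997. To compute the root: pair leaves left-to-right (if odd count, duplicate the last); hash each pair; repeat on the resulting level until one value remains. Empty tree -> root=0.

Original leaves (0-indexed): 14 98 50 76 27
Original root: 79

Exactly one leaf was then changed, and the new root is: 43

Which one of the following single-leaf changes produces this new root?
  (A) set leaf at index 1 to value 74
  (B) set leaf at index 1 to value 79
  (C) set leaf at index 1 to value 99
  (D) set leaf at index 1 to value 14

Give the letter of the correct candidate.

Answer: C

Derivation:
Original leaves: [14, 98, 50, 76, 27]
Target new root: 43
Try each candidate change and compute the resulting root:
Candidate A: set leaf[1] = 74 -> leaves = [14, 74, 50, 76, 27]
  L0: [14, 74, 50, 76, 27]
  L1: h(14,74)=(14*31+74)%997=508 h(50,76)=(50*31+76)%997=629 h(27,27)=(27*31+27)%997=864 -> [508, 629, 864]
  L2: h(508,629)=(508*31+629)%997=425 h(864,864)=(864*31+864)%997=729 -> [425, 729]
  L3: h(425,729)=(425*31+729)%997=943 -> [943]
  root = 943 != target 43
Candidate B: set leaf[1] = 79 -> leaves = [14, 79, 50, 76, 27]
  L0: [14, 79, 50, 76, 27]
  L1: h(14,79)=(14*31+79)%997=513 h(50,76)=(50*31+76)%997=629 h(27,27)=(27*31+27)%997=864 -> [513, 629, 864]
  L2: h(513,629)=(513*31+629)%997=580 h(864,864)=(864*31+864)%997=729 -> [580, 729]
  L3: h(580,729)=(580*31+729)%997=763 -> [763]
  root = 763 != target 43
Candidate C: set leaf[1] = 99 -> leaves = [14, 99, 50, 76, 27]
  L0: [14, 99, 50, 76, 27]
  L1: h(14,99)=(14*31+99)%997=533 h(50,76)=(50*31+76)%997=629 h(27,27)=(27*31+27)%997=864 -> [533, 629, 864]
  L2: h(533,629)=(533*31+629)%997=203 h(864,864)=(864*31+864)%997=729 -> [203, 729]
  L3: h(203,729)=(203*31+729)%997=43 -> [43]
  root = 43 == target 43  ** MATCH **
Candidate D: set leaf[1] = 14 -> leaves = [14, 14, 50, 76, 27]
  L0: [14, 14, 50, 76, 27]
  L1: h(14,14)=(14*31+14)%997=448 h(50,76)=(50*31+76)%997=629 h(27,27)=(27*31+27)%997=864 -> [448, 629, 864]
  L2: h(448,629)=(448*31+629)%997=559 h(864,864)=(864*31+864)%997=729 -> [559, 729]
  L3: h(559,729)=(559*31+729)%997=112 -> [112]
  root = 112 != target 43
Candidate C produces the target root.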